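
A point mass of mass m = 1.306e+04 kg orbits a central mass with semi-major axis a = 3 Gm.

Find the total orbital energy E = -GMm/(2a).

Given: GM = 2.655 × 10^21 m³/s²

Convert to SI: a = 3 Gm = 3e+09 m.
E = −GMm / (2a).
E = −2.655e+21 · 1.306e+04 / (2 · 3e+09) J ≈ -5.779e+15 J = -5.779 PJ.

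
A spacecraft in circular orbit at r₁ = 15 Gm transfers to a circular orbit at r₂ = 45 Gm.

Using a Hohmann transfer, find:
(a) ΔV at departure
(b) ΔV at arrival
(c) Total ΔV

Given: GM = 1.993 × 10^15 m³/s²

Convert to SI: r₁ = 15 Gm = 1.5e+10 m; r₂ = 45 Gm = 4.5e+10 m.
Transfer semi-major axis: a_t = (r₁ + r₂)/2 = (1.5e+10 + 4.5e+10)/2 = 3e+10 m.
Circular speeds: v₁ = √(GM/r₁) = 364.509 m/s, v₂ = √(GM/r₂) = 210.449 m/s.
Transfer speeds (vis-viva v² = GM(2/r − 1/a_t)): v₁ᵗ = 446.43 m/s, v₂ᵗ = 148.81 m/s.
(a) ΔV₁ = |v₁ᵗ − v₁| ≈ 81.92 m/s = 81.92 m/s.
(b) ΔV₂ = |v₂ − v₂ᵗ| ≈ 61.64 m/s = 61.64 m/s.
(c) ΔV_total = ΔV₁ + ΔV₂ ≈ 143.6 m/s = 143.6 m/s.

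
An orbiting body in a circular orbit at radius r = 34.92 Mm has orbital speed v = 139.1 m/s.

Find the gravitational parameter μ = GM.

Convert to SI: r = 34.92 Mm = 3.492e+07 m.
For a circular orbit v² = GM/r, so GM = v² · r.
GM = (139.1)² · 3.492e+07 m³/s² ≈ 6.757e+11 m³/s² = 6.757 × 10^11 m³/s².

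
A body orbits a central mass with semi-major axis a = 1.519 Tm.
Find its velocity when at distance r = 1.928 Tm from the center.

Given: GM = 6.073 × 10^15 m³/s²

Convert to SI: a = 1.519 Tm = 1.519e+12 m; r = 1.928 Tm = 1.928e+12 m.
Vis-viva: v = √(GM · (2/r − 1/a)).
2/r − 1/a = 2/1.928e+12 − 1/1.519e+12 = 3.79017e-13 m⁻¹.
v = √(6.073e+15 · 3.79017e-13) m/s ≈ 47.98 m/s = 47.98 m/s.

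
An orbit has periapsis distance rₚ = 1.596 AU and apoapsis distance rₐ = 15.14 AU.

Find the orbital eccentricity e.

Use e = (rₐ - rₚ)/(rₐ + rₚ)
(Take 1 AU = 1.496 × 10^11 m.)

Convert to SI: rₚ = 1.596 AU = 2.38762e+11 m; rₐ = 15.14 AU = 2.26494e+12 m.
e = (rₐ − rₚ) / (rₐ + rₚ).
e = (2.26494e+12 − 2.38762e+11) / (2.26494e+12 + 2.38762e+11) = 2.02618e+12 / 2.50371e+12 ≈ 0.8093.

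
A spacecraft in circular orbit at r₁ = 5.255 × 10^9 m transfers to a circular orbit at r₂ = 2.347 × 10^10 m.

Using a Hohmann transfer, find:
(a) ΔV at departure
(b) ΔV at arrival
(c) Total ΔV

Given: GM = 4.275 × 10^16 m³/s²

Transfer semi-major axis: a_t = (r₁ + r₂)/2 = (5.255e+09 + 2.347e+10)/2 = 1.43625e+10 m.
Circular speeds: v₁ = √(GM/r₁) = 2852.21 m/s, v₂ = √(GM/r₂) = 1349.62 m/s.
Transfer speeds (vis-viva v² = GM(2/r − 1/a_t)): v₁ᵗ = 3646.06 m/s, v₂ᵗ = 816.362 m/s.
(a) ΔV₁ = |v₁ᵗ − v₁| ≈ 793.8 m/s = 793.8 m/s.
(b) ΔV₂ = |v₂ − v₂ᵗ| ≈ 533.3 m/s = 533.3 m/s.
(c) ΔV_total = ΔV₁ + ΔV₂ ≈ 1327 m/s = 1.327 km/s.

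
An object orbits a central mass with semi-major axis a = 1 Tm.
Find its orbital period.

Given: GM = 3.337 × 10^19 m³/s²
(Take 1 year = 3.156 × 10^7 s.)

Convert to SI: a = 1 Tm = 1e+12 m.
Kepler's third law: T = 2π √(a³ / GM).
Substituting a = 1e+12 m and GM = 3.337e+19 m³/s²:
T = 2π √((1e+12)³ / 3.337e+19) s
T ≈ 1.088e+09 s = 34.46 years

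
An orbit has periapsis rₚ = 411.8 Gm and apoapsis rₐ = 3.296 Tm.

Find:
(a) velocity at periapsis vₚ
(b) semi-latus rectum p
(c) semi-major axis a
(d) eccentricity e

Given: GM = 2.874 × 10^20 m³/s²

Convert to SI: rₚ = 411.8 Gm = 4.118e+11 m; rₐ = 3.296 Tm = 3.296e+12 m.
(a) With a = (rₚ + rₐ)/2 = 1.8539e+12 m, vₚ = √(GM (2/rₚ − 1/a)) = √(2.874e+20 · (2/4.118e+11 − 1/1.8539e+12)) m/s ≈ 3.522e+04 m/s
(b) From a = (rₚ + rₐ)/2 = 1.8539e+12 m and e = (rₐ − rₚ)/(rₐ + rₚ) = 0.777874, p = a(1 − e²) = 1.8539e+12 · (1 − (0.777874)²) ≈ 7.321e+11 m
(c) a = (rₚ + rₐ)/2 = (4.118e+11 + 3.296e+12)/2 ≈ 1.854e+12 m
(d) e = (rₐ − rₚ)/(rₐ + rₚ) = (3.296e+12 − 4.118e+11)/(3.296e+12 + 4.118e+11) ≈ 0.7779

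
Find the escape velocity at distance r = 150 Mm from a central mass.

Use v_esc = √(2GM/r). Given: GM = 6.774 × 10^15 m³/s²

Convert to SI: r = 150 Mm = 1.5e+08 m.
Escape velocity comes from setting total energy to zero: ½v² − GM/r = 0 ⇒ v_esc = √(2GM / r).
v_esc = √(2 · 6.774e+15 / 1.5e+08) m/s ≈ 9504 m/s = 9.504 km/s.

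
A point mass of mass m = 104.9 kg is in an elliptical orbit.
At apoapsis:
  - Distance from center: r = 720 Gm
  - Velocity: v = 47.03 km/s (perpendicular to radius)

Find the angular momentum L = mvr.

Convert to SI: r = 720 Gm = 7.2e+11 m; v = 47.03 km/s = 47030 m/s.
Since v is perpendicular to r, L = m · v · r.
L = 104.9 · 47030 · 7.2e+11 kg·m²/s ≈ 3.552e+18 kg·m²/s.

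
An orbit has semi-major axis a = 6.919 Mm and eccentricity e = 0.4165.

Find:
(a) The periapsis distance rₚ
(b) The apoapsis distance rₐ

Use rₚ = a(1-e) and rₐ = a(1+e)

Convert to SI: a = 6.919 Mm = 6.919e+06 m.
(a) rₚ = a(1 − e) = 6.919e+06 · (1 − 0.4165) = 6.919e+06 · 0.5835 ≈ 4.037e+06 m = 4.037 Mm.
(b) rₐ = a(1 + e) = 6.919e+06 · (1 + 0.4165) = 6.919e+06 · 1.4165 ≈ 9.801e+06 m = 9.801 Mm.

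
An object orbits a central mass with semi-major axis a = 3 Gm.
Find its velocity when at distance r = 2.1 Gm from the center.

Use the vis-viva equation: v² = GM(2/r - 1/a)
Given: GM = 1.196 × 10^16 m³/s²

Convert to SI: a = 3 Gm = 3e+09 m; r = 2.1 Gm = 2.1e+09 m.
Vis-viva: v = √(GM · (2/r − 1/a)).
2/r − 1/a = 2/2.1e+09 − 1/3e+09 = 6.19048e-10 m⁻¹.
v = √(1.196e+16 · 6.19048e-10) m/s ≈ 2721 m/s = 2.721 km/s.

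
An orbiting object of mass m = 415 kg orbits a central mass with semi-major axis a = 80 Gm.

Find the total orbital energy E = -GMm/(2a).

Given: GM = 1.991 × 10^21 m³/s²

Convert to SI: a = 80 Gm = 8e+10 m.
E = −GMm / (2a).
E = −1.991e+21 · 415 / (2 · 8e+10) J ≈ -5.164e+12 J = -5.164 TJ.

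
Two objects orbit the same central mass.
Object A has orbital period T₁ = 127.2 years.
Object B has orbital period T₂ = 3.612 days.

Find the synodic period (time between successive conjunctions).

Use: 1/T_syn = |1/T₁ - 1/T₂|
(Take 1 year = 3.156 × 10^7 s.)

Convert to SI: T₁ = 127.2 years = 4.01443e+09 s; T₂ = 3.612 days = 312077 s.
T_syn = |T₁ · T₂ / (T₁ − T₂)|.
T_syn = |4.01443e+09 · 312077 / (4.01443e+09 − 312077)| s ≈ 3.121e+05 s = 3.612 days.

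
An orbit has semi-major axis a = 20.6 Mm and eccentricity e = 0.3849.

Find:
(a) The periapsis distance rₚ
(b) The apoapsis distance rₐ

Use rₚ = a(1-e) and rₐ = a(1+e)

Convert to SI: a = 20.6 Mm = 2.06e+07 m.
(a) rₚ = a(1 − e) = 2.06e+07 · (1 − 0.3849) = 2.06e+07 · 0.6151 ≈ 1.267e+07 m = 12.67 Mm.
(b) rₐ = a(1 + e) = 2.06e+07 · (1 + 0.3849) = 2.06e+07 · 1.3849 ≈ 2.853e+07 m = 28.53 Mm.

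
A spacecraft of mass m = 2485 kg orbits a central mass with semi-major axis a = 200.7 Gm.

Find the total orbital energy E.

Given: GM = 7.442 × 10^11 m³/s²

Convert to SI: a = 200.7 Gm = 2.007e+11 m.
E = −GMm / (2a).
E = −7.442e+11 · 2485 / (2 · 2.007e+11) J ≈ -4607 J = -4.607 kJ.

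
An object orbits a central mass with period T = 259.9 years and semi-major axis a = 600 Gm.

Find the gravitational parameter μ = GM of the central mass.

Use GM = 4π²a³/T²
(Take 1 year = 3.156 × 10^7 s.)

Convert to SI: T = 259.9 years = 8.20244e+09 s; a = 600 Gm = 6e+11 m.
GM = 4π² · a³ / T².
GM = 4π² · (6e+11)³ / (8.20244e+09)² m³/s² ≈ 1.267e+17 m³/s² = 1.267 × 10^17 m³/s².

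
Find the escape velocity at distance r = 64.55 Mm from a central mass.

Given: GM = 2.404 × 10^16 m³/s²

Convert to SI: r = 64.55 Mm = 6.455e+07 m.
Escape velocity comes from setting total energy to zero: ½v² − GM/r = 0 ⇒ v_esc = √(2GM / r).
v_esc = √(2 · 2.404e+16 / 6.455e+07) m/s ≈ 2.729e+04 m/s = 27.29 km/s.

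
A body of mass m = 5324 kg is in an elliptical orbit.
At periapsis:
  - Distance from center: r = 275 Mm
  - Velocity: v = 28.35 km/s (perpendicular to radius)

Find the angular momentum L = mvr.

Convert to SI: r = 275 Mm = 2.75e+08 m; v = 28.35 km/s = 28350 m/s.
Since v is perpendicular to r, L = m · v · r.
L = 5324 · 28350 · 2.75e+08 kg·m²/s ≈ 4.151e+16 kg·m²/s.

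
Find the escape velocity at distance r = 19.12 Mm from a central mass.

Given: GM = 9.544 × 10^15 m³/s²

Convert to SI: r = 19.12 Mm = 1.912e+07 m.
Escape velocity comes from setting total energy to zero: ½v² − GM/r = 0 ⇒ v_esc = √(2GM / r).
v_esc = √(2 · 9.544e+15 / 1.912e+07) m/s ≈ 3.16e+04 m/s = 31.6 km/s.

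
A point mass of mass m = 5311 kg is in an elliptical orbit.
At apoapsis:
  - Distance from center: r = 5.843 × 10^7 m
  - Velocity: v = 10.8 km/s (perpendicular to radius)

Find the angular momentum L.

Convert to SI: v = 10.8 km/s = 10800 m/s.
Since v is perpendicular to r, L = m · v · r.
L = 5311 · 10800 · 5.843e+07 kg·m²/s ≈ 3.351e+15 kg·m²/s.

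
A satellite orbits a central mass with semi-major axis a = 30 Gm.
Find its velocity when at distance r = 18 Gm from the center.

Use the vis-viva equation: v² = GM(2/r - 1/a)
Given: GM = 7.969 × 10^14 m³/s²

Convert to SI: a = 30 Gm = 3e+10 m; r = 18 Gm = 1.8e+10 m.
Vis-viva: v = √(GM · (2/r − 1/a)).
2/r − 1/a = 2/1.8e+10 − 1/3e+10 = 7.77778e-11 m⁻¹.
v = √(7.969e+14 · 7.77778e-11) m/s ≈ 249 m/s = 249 m/s.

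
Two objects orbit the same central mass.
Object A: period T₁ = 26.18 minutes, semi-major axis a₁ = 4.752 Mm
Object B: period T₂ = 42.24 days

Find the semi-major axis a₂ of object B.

Convert to SI: T₁ = 26.18 minutes = 1570.8 s; a₁ = 4.752 Mm = 4.752e+06 m; T₂ = 42.24 days = 3.64954e+06 s.
Kepler's third law: (T₁/T₂)² = (a₁/a₂)³ ⇒ a₂ = a₁ · (T₂/T₁)^(2/3).
T₂/T₁ = 3.64954e+06 / 1570.8 = 2323.36.
a₂ = 4.752e+06 · (2323.36)^(2/3) m ≈ 8.336e+08 m = 833.6 Mm.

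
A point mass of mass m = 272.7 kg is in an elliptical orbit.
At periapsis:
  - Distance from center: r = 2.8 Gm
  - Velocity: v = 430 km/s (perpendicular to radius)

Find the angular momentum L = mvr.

Convert to SI: r = 2.8 Gm = 2.8e+09 m; v = 430 km/s = 430000 m/s.
Since v is perpendicular to r, L = m · v · r.
L = 272.7 · 430000 · 2.8e+09 kg·m²/s ≈ 3.283e+17 kg·m²/s.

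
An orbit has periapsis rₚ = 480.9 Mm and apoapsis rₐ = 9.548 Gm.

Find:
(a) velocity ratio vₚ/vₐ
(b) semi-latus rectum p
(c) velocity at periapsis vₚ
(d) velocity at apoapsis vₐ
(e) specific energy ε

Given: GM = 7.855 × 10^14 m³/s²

Convert to SI: rₚ = 480.9 Mm = 4.809e+08 m; rₐ = 9.548 Gm = 9.548e+09 m.
(a) Conservation of angular momentum (rₚvₚ = rₐvₐ) gives vₚ/vₐ = rₐ/rₚ = 9.548e+09/4.809e+08 ≈ 19.85
(b) From a = (rₚ + rₐ)/2 = 5.01445e+09 m and e = (rₐ − rₚ)/(rₐ + rₚ) = 0.904097, p = a(1 − e²) = 5.01445e+09 · (1 − (0.904097)²) ≈ 9.157e+08 m
(c) With a = (rₚ + rₐ)/2 = 5.01445e+09 m, vₚ = √(GM (2/rₚ − 1/a)) = √(7.855e+14 · (2/4.809e+08 − 1/5.01445e+09)) m/s ≈ 1764 m/s
(d) With a = (rₚ + rₐ)/2 = 5.01445e+09 m, vₐ = √(GM (2/rₐ − 1/a)) = √(7.855e+14 · (2/9.548e+09 − 1/5.01445e+09)) m/s ≈ 88.82 m/s
(e) With a = (rₚ + rₐ)/2 = 5.01445e+09 m, ε = −GM/(2a) = −7.855e+14/(2 · 5.01445e+09) J/kg ≈ -7.832e+04 J/kg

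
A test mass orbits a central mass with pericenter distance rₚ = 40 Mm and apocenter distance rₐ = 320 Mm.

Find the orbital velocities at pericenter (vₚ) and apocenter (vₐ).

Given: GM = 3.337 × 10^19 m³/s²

Convert to SI: rₚ = 40 Mm = 4e+07 m; rₐ = 320 Mm = 3.2e+08 m.
Use the vis-viva equation v² = GM(2/r − 1/a) with a = (rₚ + rₐ)/2 = (4e+07 + 3.2e+08)/2 = 1.8e+08 m.
vₚ = √(GM · (2/rₚ − 1/a)) = √(3.337e+19 · (2/4e+07 − 1/1.8e+08)) m/s ≈ 1.218e+06 m/s = 1218 km/s.
vₐ = √(GM · (2/rₐ − 1/a)) = √(3.337e+19 · (2/3.2e+08 − 1/1.8e+08)) m/s ≈ 1.522e+05 m/s = 152.2 km/s.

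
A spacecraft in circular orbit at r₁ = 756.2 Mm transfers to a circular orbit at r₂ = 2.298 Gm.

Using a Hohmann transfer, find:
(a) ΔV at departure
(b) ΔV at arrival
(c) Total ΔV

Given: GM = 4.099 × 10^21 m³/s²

Convert to SI: r₁ = 756.2 Mm = 7.562e+08 m; r₂ = 2.298 Gm = 2.298e+09 m.
Transfer semi-major axis: a_t = (r₁ + r₂)/2 = (7.562e+08 + 2.298e+09)/2 = 1.5271e+09 m.
Circular speeds: v₁ = √(GM/r₁) = 2.3282e+06 m/s, v₂ = √(GM/r₂) = 1.33556e+06 m/s.
Transfer speeds (vis-viva v² = GM(2/r − 1/a_t)): v₁ᵗ = 2.85602e+06 m/s, v₂ᵗ = 939828 m/s.
(a) ΔV₁ = |v₁ᵗ − v₁| ≈ 5.278e+05 m/s = 527.8 km/s.
(b) ΔV₂ = |v₂ − v₂ᵗ| ≈ 3.957e+05 m/s = 395.7 km/s.
(c) ΔV_total = ΔV₁ + ΔV₂ ≈ 9.236e+05 m/s = 923.6 km/s.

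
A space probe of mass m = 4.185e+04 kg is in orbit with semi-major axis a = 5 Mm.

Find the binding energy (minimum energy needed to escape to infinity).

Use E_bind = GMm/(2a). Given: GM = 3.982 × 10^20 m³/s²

Convert to SI: a = 5 Mm = 5e+06 m.
Total orbital energy is E = −GMm/(2a); binding energy is E_bind = −E = GMm/(2a).
E_bind = 3.982e+20 · 4.185e+04 / (2 · 5e+06) J ≈ 1.666e+18 J = 1.666 EJ.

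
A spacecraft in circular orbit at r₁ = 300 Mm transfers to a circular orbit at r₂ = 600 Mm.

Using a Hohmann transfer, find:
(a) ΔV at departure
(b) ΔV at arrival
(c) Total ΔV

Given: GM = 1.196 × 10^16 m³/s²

Convert to SI: r₁ = 300 Mm = 3e+08 m; r₂ = 600 Mm = 6e+08 m.
Transfer semi-major axis: a_t = (r₁ + r₂)/2 = (3e+08 + 6e+08)/2 = 4.5e+08 m.
Circular speeds: v₁ = √(GM/r₁) = 6314.01 m/s, v₂ = √(GM/r₂) = 4464.68 m/s.
Transfer speeds (vis-viva v² = GM(2/r − 1/a_t)): v₁ᵗ = 7290.79 m/s, v₂ᵗ = 3645.39 m/s.
(a) ΔV₁ = |v₁ᵗ − v₁| ≈ 976.8 m/s = 976.8 m/s.
(b) ΔV₂ = |v₂ − v₂ᵗ| ≈ 819.3 m/s = 819.3 m/s.
(c) ΔV_total = ΔV₁ + ΔV₂ ≈ 1796 m/s = 1.796 km/s.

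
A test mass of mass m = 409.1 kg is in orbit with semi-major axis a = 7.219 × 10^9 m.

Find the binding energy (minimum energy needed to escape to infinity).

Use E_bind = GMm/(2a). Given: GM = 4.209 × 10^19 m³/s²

Total orbital energy is E = −GMm/(2a); binding energy is E_bind = −E = GMm/(2a).
E_bind = 4.209e+19 · 409.1 / (2 · 7.219e+09) J ≈ 1.193e+12 J = 1.193 TJ.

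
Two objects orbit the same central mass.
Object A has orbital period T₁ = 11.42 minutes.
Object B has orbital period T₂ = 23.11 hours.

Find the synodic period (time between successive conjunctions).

Convert to SI: T₁ = 11.42 minutes = 685.2 s; T₂ = 23.11 hours = 83196 s.
T_syn = |T₁ · T₂ / (T₁ − T₂)|.
T_syn = |685.2 · 83196 / (685.2 − 83196)| s ≈ 690.9 s = 11.51 minutes.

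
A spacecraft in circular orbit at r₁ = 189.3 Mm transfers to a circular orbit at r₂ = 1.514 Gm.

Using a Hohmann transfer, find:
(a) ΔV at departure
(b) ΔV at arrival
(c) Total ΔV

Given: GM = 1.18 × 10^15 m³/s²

Convert to SI: r₁ = 189.3 Mm = 1.893e+08 m; r₂ = 1.514 Gm = 1.514e+09 m.
Transfer semi-major axis: a_t = (r₁ + r₂)/2 = (1.893e+08 + 1.514e+09)/2 = 8.5165e+08 m.
Circular speeds: v₁ = √(GM/r₁) = 2496.7 m/s, v₂ = √(GM/r₂) = 882.832 m/s.
Transfer speeds (vis-viva v² = GM(2/r − 1/a_t)): v₁ᵗ = 3328.88 m/s, v₂ᵗ = 416.22 m/s.
(a) ΔV₁ = |v₁ᵗ − v₁| ≈ 832.2 m/s = 832.2 m/s.
(b) ΔV₂ = |v₂ − v₂ᵗ| ≈ 466.6 m/s = 466.6 m/s.
(c) ΔV_total = ΔV₁ + ΔV₂ ≈ 1299 m/s = 1.299 km/s.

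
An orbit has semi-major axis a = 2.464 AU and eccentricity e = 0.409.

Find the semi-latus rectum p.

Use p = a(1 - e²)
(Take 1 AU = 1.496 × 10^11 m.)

Convert to SI: a = 2.464 AU = 3.68614e+11 m.
p = a (1 − e²).
p = 3.68614e+11 · (1 − (0.409)²) = 3.68614e+11 · 0.832719 ≈ 3.07e+11 m = 2.052 AU.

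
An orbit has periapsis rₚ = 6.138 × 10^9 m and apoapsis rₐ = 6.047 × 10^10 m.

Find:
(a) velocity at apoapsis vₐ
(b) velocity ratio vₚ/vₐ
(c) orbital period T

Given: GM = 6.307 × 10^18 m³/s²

(a) With a = (rₚ + rₐ)/2 = 3.3304e+10 m, vₐ = √(GM (2/rₐ − 1/a)) = √(6.307e+18 · (2/6.047e+10 − 1/3.3304e+10)) m/s ≈ 4384 m/s
(b) Conservation of angular momentum (rₚvₚ = rₐvₐ) gives vₚ/vₐ = rₐ/rₚ = 6.047e+10/6.138e+09 ≈ 9.852
(c) With a = (rₚ + rₐ)/2 = 3.3304e+10 m, T = 2π √(a³/GM) = 2π √((3.3304e+10)³/6.307e+18) s ≈ 1.521e+07 s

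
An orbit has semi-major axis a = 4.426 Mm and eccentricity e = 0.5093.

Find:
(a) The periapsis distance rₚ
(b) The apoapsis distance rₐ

Convert to SI: a = 4.426 Mm = 4.426e+06 m.
(a) rₚ = a(1 − e) = 4.426e+06 · (1 − 0.5093) = 4.426e+06 · 0.4907 ≈ 2.172e+06 m = 2.172 Mm.
(b) rₐ = a(1 + e) = 4.426e+06 · (1 + 0.5093) = 4.426e+06 · 1.5093 ≈ 6.68e+06 m = 6.68 Mm.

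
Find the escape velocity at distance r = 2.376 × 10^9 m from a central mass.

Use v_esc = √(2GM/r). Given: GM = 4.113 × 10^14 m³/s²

Escape velocity comes from setting total energy to zero: ½v² − GM/r = 0 ⇒ v_esc = √(2GM / r).
v_esc = √(2 · 4.113e+14 / 2.376e+09) m/s ≈ 588.4 m/s = 588.4 m/s.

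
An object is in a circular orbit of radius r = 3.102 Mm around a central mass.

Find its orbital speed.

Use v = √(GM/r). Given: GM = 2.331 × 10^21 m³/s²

Convert to SI: r = 3.102 Mm = 3.102e+06 m.
For a circular orbit, gravity supplies the centripetal force, so v = √(GM / r).
v = √(2.331e+21 / 3.102e+06) m/s ≈ 2.741e+07 m/s = 2.741e+04 km/s.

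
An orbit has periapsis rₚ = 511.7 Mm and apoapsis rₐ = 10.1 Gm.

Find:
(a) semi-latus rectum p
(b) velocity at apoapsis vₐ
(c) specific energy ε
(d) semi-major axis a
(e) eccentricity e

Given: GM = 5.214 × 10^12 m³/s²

Convert to SI: rₚ = 511.7 Mm = 5.117e+08 m; rₐ = 10.1 Gm = 1.01e+10 m.
(a) From a = (rₚ + rₐ)/2 = 5.30585e+09 m and e = (rₐ − rₚ)/(rₐ + rₚ) = 0.903559, p = a(1 − e²) = 5.30585e+09 · (1 − (0.903559)²) ≈ 9.741e+08 m
(b) With a = (rₚ + rₐ)/2 = 5.30585e+09 m, vₐ = √(GM (2/rₐ − 1/a)) = √(5.214e+12 · (2/1.01e+10 − 1/5.30585e+09)) m/s ≈ 7.056 m/s
(c) With a = (rₚ + rₐ)/2 = 5.30585e+09 m, ε = −GM/(2a) = −5.214e+12/(2 · 5.30585e+09) J/kg ≈ -491.3 J/kg
(d) a = (rₚ + rₐ)/2 = (5.117e+08 + 1.01e+10)/2 ≈ 5.306e+09 m
(e) e = (rₐ − rₚ)/(rₐ + rₚ) = (1.01e+10 − 5.117e+08)/(1.01e+10 + 5.117e+08) ≈ 0.9036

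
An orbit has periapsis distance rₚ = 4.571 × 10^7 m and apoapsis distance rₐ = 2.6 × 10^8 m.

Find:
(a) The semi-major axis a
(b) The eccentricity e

(a) a = (rₚ + rₐ) / 2 = (4.571e+07 + 2.6e+08) / 2 ≈ 1.529e+08 m = 1.529 × 10^8 m.
(b) e = (rₐ − rₚ) / (rₐ + rₚ) = (2.6e+08 − 4.571e+07) / (2.6e+08 + 4.571e+07) ≈ 0.701.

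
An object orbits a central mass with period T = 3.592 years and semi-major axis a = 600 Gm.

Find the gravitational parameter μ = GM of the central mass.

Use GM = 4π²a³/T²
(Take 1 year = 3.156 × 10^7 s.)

Convert to SI: T = 3.592 years = 1.13364e+08 s; a = 600 Gm = 6e+11 m.
GM = 4π² · a³ / T².
GM = 4π² · (6e+11)³ / (1.13364e+08)² m³/s² ≈ 6.635e+20 m³/s² = 6.635 × 10^20 m³/s².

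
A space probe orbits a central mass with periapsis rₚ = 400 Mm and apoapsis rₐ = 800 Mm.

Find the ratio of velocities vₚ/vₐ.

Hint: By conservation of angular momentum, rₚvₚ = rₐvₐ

Convert to SI: rₚ = 400 Mm = 4e+08 m; rₐ = 800 Mm = 8e+08 m.
Conservation of angular momentum gives rₚvₚ = rₐvₐ, so vₚ/vₐ = rₐ/rₚ.
vₚ/vₐ = 8e+08 / 4e+08 ≈ 2.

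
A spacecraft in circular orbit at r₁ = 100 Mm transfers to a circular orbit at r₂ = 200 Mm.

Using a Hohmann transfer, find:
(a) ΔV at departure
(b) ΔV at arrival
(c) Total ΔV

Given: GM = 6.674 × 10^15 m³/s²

Convert to SI: r₁ = 100 Mm = 1e+08 m; r₂ = 200 Mm = 2e+08 m.
Transfer semi-major axis: a_t = (r₁ + r₂)/2 = (1e+08 + 2e+08)/2 = 1.5e+08 m.
Circular speeds: v₁ = √(GM/r₁) = 8169.46 m/s, v₂ = √(GM/r₂) = 5776.68 m/s.
Transfer speeds (vis-viva v² = GM(2/r − 1/a_t)): v₁ᵗ = 9433.27 m/s, v₂ᵗ = 4716.64 m/s.
(a) ΔV₁ = |v₁ᵗ − v₁| ≈ 1264 m/s = 1.264 km/s.
(b) ΔV₂ = |v₂ − v₂ᵗ| ≈ 1060 m/s = 1.06 km/s.
(c) ΔV_total = ΔV₁ + ΔV₂ ≈ 2324 m/s = 2.324 km/s.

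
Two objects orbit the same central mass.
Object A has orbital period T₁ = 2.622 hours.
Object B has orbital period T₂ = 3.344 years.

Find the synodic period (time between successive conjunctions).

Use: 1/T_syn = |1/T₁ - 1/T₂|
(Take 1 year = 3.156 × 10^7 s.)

Convert to SI: T₁ = 2.622 hours = 9439.2 s; T₂ = 3.344 years = 1.05537e+08 s.
T_syn = |T₁ · T₂ / (T₁ − T₂)|.
T_syn = |9439.2 · 1.05537e+08 / (9439.2 − 1.05537e+08)| s ≈ 9440 s = 2.622 hours.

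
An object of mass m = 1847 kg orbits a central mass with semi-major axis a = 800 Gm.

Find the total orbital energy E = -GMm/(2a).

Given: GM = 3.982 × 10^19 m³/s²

Convert to SI: a = 800 Gm = 8e+11 m.
E = −GMm / (2a).
E = −3.982e+19 · 1847 / (2 · 8e+11) J ≈ -4.597e+10 J = -45.97 GJ.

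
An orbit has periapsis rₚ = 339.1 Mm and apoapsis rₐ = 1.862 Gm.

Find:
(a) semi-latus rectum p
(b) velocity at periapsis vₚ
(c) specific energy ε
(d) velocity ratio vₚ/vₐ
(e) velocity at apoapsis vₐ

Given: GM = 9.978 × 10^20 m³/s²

Convert to SI: rₚ = 339.1 Mm = 3.391e+08 m; rₐ = 1.862 Gm = 1.862e+09 m.
(a) From a = (rₚ + rₐ)/2 = 1.10055e+09 m and e = (rₐ − rₚ)/(rₐ + rₚ) = 0.691881, p = a(1 − e²) = 1.10055e+09 · (1 − (0.691881)²) ≈ 5.737e+08 m
(b) With a = (rₚ + rₐ)/2 = 1.10055e+09 m, vₚ = √(GM (2/rₚ − 1/a)) = √(9.978e+20 · (2/3.391e+08 − 1/1.10055e+09)) m/s ≈ 2.231e+06 m/s
(c) With a = (rₚ + rₐ)/2 = 1.10055e+09 m, ε = −GM/(2a) = −9.978e+20/(2 · 1.10055e+09) J/kg ≈ -4.533e+11 J/kg
(d) Conservation of angular momentum (rₚvₚ = rₐvₐ) gives vₚ/vₐ = rₐ/rₚ = 1.862e+09/3.391e+08 ≈ 5.491
(e) With a = (rₚ + rₐ)/2 = 1.10055e+09 m, vₐ = √(GM (2/rₐ − 1/a)) = √(9.978e+20 · (2/1.862e+09 − 1/1.10055e+09)) m/s ≈ 4.063e+05 m/s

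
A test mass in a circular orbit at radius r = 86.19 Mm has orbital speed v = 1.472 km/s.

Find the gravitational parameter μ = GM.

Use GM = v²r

Convert to SI: r = 86.19 Mm = 8.619e+07 m; v = 1.472 km/s = 1472 m/s.
For a circular orbit v² = GM/r, so GM = v² · r.
GM = (1472)² · 8.619e+07 m³/s² ≈ 1.868e+14 m³/s² = 1.868 × 10^14 m³/s².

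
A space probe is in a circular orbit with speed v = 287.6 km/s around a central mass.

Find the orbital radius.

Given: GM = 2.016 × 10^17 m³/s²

Convert to SI: v = 287.6 km/s = 287600 m/s.
For a circular orbit, v² = GM / r, so r = GM / v².
r = 2.016e+17 / (287600)² m ≈ 2.437e+06 m = 2.437 Mm.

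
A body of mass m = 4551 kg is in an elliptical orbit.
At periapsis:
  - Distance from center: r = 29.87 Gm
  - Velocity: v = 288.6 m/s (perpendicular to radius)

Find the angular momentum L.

Convert to SI: r = 29.87 Gm = 2.987e+10 m.
Since v is perpendicular to r, L = m · v · r.
L = 4551 · 288.6 · 2.987e+10 kg·m²/s ≈ 3.923e+16 kg·m²/s.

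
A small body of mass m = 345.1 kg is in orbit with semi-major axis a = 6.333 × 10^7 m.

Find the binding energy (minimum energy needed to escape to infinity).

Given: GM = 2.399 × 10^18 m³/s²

Total orbital energy is E = −GMm/(2a); binding energy is E_bind = −E = GMm/(2a).
E_bind = 2.399e+18 · 345.1 / (2 · 6.333e+07) J ≈ 6.536e+12 J = 6.536 TJ.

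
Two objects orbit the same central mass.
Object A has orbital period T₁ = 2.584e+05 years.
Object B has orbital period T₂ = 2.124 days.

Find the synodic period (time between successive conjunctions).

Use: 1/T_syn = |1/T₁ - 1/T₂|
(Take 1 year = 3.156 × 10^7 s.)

Convert to SI: T₁ = 2.584e+05 years = 8.1551e+12 s; T₂ = 2.124 days = 183514 s.
T_syn = |T₁ · T₂ / (T₁ − T₂)|.
T_syn = |8.1551e+12 · 183514 / (8.1551e+12 − 183514)| s ≈ 1.835e+05 s = 2.124 days.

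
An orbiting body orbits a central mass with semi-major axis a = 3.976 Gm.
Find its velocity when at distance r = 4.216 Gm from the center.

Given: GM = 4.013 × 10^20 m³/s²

Convert to SI: a = 3.976 Gm = 3.976e+09 m; r = 4.216 Gm = 4.216e+09 m.
Vis-viva: v = √(GM · (2/r − 1/a)).
2/r − 1/a = 2/4.216e+09 − 1/3.976e+09 = 2.22874e-10 m⁻¹.
v = √(4.013e+20 · 2.22874e-10) m/s ≈ 2.991e+05 m/s = 299.1 km/s.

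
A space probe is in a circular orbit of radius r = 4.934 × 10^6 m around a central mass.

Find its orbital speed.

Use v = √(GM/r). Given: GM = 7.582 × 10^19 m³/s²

For a circular orbit, gravity supplies the centripetal force, so v = √(GM / r).
v = √(7.582e+19 / 4.934e+06) m/s ≈ 3.92e+06 m/s = 3920 km/s.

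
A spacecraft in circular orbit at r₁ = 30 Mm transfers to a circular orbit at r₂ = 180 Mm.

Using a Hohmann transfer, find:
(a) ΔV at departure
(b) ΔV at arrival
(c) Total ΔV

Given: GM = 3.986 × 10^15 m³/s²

Convert to SI: r₁ = 30 Mm = 3e+07 m; r₂ = 180 Mm = 1.8e+08 m.
Transfer semi-major axis: a_t = (r₁ + r₂)/2 = (3e+07 + 1.8e+08)/2 = 1.05e+08 m.
Circular speeds: v₁ = √(GM/r₁) = 11526.8 m/s, v₂ = √(GM/r₂) = 4705.79 m/s.
Transfer speeds (vis-viva v² = GM(2/r − 1/a_t)): v₁ᵗ = 15092.1 m/s, v₂ᵗ = 2515.35 m/s.
(a) ΔV₁ = |v₁ᵗ − v₁| ≈ 3565 m/s = 3.565 km/s.
(b) ΔV₂ = |v₂ − v₂ᵗ| ≈ 2190 m/s = 2.19 km/s.
(c) ΔV_total = ΔV₁ + ΔV₂ ≈ 5756 m/s = 5.756 km/s.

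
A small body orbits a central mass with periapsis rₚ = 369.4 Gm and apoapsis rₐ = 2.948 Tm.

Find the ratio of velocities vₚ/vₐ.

Convert to SI: rₚ = 369.4 Gm = 3.694e+11 m; rₐ = 2.948 Tm = 2.948e+12 m.
Conservation of angular momentum gives rₚvₚ = rₐvₐ, so vₚ/vₐ = rₐ/rₚ.
vₚ/vₐ = 2.948e+12 / 3.694e+11 ≈ 7.981.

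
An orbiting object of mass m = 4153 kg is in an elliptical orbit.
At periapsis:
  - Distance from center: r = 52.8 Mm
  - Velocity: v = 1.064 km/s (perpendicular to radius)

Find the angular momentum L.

Convert to SI: r = 52.8 Mm = 5.28e+07 m; v = 1.064 km/s = 1064 m/s.
Since v is perpendicular to r, L = m · v · r.
L = 4153 · 1064 · 5.28e+07 kg·m²/s ≈ 2.333e+14 kg·m²/s.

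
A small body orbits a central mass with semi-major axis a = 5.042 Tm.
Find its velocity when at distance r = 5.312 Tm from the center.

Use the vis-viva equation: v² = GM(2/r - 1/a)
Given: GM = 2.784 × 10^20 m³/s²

Convert to SI: a = 5.042 Tm = 5.042e+12 m; r = 5.312 Tm = 5.312e+12 m.
Vis-viva: v = √(GM · (2/r − 1/a)).
2/r − 1/a = 2/5.312e+12 − 1/5.042e+12 = 1.78172e-13 m⁻¹.
v = √(2.784e+20 · 1.78172e-13) m/s ≈ 7043 m/s = 7.043 km/s.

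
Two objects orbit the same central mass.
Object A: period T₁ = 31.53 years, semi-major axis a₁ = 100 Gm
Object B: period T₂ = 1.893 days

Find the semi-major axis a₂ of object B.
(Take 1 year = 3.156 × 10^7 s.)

Convert to SI: T₁ = 31.53 years = 9.95087e+08 s; a₁ = 100 Gm = 1e+11 m; T₂ = 1.893 days = 163555 s.
Kepler's third law: (T₁/T₂)² = (a₁/a₂)³ ⇒ a₂ = a₁ · (T₂/T₁)^(2/3).
T₂/T₁ = 163555 / 9.95087e+08 = 0.000164363.
a₂ = 1e+11 · (0.000164363)^(2/3) m ≈ 3.001e+08 m = 300.1 Mm.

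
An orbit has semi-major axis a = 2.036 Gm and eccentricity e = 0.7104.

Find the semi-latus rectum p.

Convert to SI: a = 2.036 Gm = 2.036e+09 m.
p = a (1 − e²).
p = 2.036e+09 · (1 − (0.7104)²) = 2.036e+09 · 0.495332 ≈ 1.008e+09 m = 1.008 Gm.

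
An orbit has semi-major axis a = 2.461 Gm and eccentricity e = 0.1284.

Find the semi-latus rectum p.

Convert to SI: a = 2.461 Gm = 2.461e+09 m.
p = a (1 − e²).
p = 2.461e+09 · (1 − (0.1284)²) = 2.461e+09 · 0.983513 ≈ 2.42e+09 m = 2.42 Gm.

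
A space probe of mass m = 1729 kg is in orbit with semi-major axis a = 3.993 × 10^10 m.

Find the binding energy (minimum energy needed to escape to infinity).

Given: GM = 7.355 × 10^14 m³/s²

Total orbital energy is E = −GMm/(2a); binding energy is E_bind = −E = GMm/(2a).
E_bind = 7.355e+14 · 1729 / (2 · 3.993e+10) J ≈ 1.592e+07 J = 15.92 MJ.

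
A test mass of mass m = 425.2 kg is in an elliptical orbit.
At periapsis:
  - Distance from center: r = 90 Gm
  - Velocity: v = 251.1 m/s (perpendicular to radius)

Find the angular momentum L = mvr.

Convert to SI: r = 90 Gm = 9e+10 m.
Since v is perpendicular to r, L = m · v · r.
L = 425.2 · 251.1 · 9e+10 kg·m²/s ≈ 9.609e+15 kg·m²/s.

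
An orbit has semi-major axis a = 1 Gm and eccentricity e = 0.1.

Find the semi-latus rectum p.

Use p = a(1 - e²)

Convert to SI: a = 1 Gm = 1e+09 m.
p = a (1 − e²).
p = 1e+09 · (1 − (0.1)²) = 1e+09 · 0.99 ≈ 9.9e+08 m = 990 Mm.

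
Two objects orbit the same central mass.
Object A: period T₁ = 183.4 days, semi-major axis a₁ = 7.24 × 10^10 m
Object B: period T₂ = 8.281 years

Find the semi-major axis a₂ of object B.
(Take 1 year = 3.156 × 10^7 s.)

Convert to SI: T₁ = 183.4 days = 1.58458e+07 s; T₂ = 8.281 years = 2.61348e+08 s.
Kepler's third law: (T₁/T₂)² = (a₁/a₂)³ ⇒ a₂ = a₁ · (T₂/T₁)^(2/3).
T₂/T₁ = 2.61348e+08 / 1.58458e+07 = 16.4933.
a₂ = 7.24e+10 · (16.4933)^(2/3) m ≈ 4.691e+11 m = 4.691 × 10^11 m.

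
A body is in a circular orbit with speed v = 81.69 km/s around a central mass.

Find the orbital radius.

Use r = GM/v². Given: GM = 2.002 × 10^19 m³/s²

Convert to SI: v = 81.69 km/s = 81690 m/s.
For a circular orbit, v² = GM / r, so r = GM / v².
r = 2.002e+19 / (81690)² m ≈ 3e+09 m = 3 Gm.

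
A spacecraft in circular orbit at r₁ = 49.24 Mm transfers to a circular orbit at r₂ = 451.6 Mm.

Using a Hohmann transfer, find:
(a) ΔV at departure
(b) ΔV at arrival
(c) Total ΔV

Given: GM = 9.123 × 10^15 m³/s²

Convert to SI: r₁ = 49.24 Mm = 4.924e+07 m; r₂ = 451.6 Mm = 4.516e+08 m.
Transfer semi-major axis: a_t = (r₁ + r₂)/2 = (4.924e+07 + 4.516e+08)/2 = 2.5042e+08 m.
Circular speeds: v₁ = √(GM/r₁) = 13611.6 m/s, v₂ = √(GM/r₂) = 4494.61 m/s.
Transfer speeds (vis-viva v² = GM(2/r − 1/a_t)): v₁ᵗ = 18279 m/s, v₂ᵗ = 1993.04 m/s.
(a) ΔV₁ = |v₁ᵗ − v₁| ≈ 4667 m/s = 4.667 km/s.
(b) ΔV₂ = |v₂ − v₂ᵗ| ≈ 2502 m/s = 2.502 km/s.
(c) ΔV_total = ΔV₁ + ΔV₂ ≈ 7169 m/s = 7.169 km/s.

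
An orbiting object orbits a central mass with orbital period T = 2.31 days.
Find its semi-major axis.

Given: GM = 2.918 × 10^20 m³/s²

Convert to SI: T = 2.31 days = 199584 s.
Invert Kepler's third law: a = (GM · T² / (4π²))^(1/3).
Substituting T = 199584 s and GM = 2.918e+20 m³/s²:
a = (2.918e+20 · (199584)² / (4π²))^(1/3) m
a ≈ 6.653e+09 m = 6.653 × 10^9 m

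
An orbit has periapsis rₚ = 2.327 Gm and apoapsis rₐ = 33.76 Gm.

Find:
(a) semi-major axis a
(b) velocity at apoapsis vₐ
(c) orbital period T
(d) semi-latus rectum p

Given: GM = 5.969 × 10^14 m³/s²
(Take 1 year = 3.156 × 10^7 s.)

Convert to SI: rₚ = 2.327 Gm = 2.327e+09 m; rₐ = 33.76 Gm = 3.376e+10 m.
(a) a = (rₚ + rₐ)/2 = (2.327e+09 + 3.376e+10)/2 ≈ 1.804e+10 m
(b) With a = (rₚ + rₐ)/2 = 1.80435e+10 m, vₐ = √(GM (2/rₐ − 1/a)) = √(5.969e+14 · (2/3.376e+10 − 1/1.80435e+10)) m/s ≈ 47.75 m/s
(c) With a = (rₚ + rₐ)/2 = 1.80435e+10 m, T = 2π √(a³/GM) = 2π √((1.80435e+10)³/5.969e+14) s ≈ 6.233e+08 s
(d) From a = (rₚ + rₐ)/2 = 1.80435e+10 m and e = (rₐ − rₚ)/(rₐ + rₚ) = 0.871034, p = a(1 − e²) = 1.80435e+10 · (1 − (0.871034)²) ≈ 4.354e+09 m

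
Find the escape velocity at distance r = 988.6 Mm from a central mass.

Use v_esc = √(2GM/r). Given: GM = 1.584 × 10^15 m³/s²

Convert to SI: r = 988.6 Mm = 9.886e+08 m.
Escape velocity comes from setting total energy to zero: ½v² − GM/r = 0 ⇒ v_esc = √(2GM / r).
v_esc = √(2 · 1.584e+15 / 9.886e+08) m/s ≈ 1790 m/s = 1.79 km/s.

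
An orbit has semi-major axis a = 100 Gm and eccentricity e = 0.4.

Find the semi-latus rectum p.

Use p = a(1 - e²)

Convert to SI: a = 100 Gm = 1e+11 m.
p = a (1 − e²).
p = 1e+11 · (1 − (0.4)²) = 1e+11 · 0.84 ≈ 8.4e+10 m = 84 Gm.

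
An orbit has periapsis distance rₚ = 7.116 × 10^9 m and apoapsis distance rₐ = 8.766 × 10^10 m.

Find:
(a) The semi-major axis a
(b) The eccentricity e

(a) a = (rₚ + rₐ) / 2 = (7.116e+09 + 8.766e+10) / 2 ≈ 4.739e+10 m = 4.739 × 10^10 m.
(b) e = (rₐ − rₚ) / (rₐ + rₚ) = (8.766e+10 − 7.116e+09) / (8.766e+10 + 7.116e+09) ≈ 0.8498.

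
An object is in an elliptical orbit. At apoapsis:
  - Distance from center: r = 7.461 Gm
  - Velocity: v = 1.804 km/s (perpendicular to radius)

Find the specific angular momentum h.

Convert to SI: r = 7.461 Gm = 7.461e+09 m; v = 1.804 km/s = 1804 m/s.
With v perpendicular to r, h = r · v.
h = 7.461e+09 · 1804 m²/s ≈ 1.346e+13 m²/s.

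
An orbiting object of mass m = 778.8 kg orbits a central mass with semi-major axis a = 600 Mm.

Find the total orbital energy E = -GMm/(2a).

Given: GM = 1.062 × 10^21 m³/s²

Convert to SI: a = 600 Mm = 6e+08 m.
E = −GMm / (2a).
E = −1.062e+21 · 778.8 / (2 · 6e+08) J ≈ -6.892e+14 J = -689.2 TJ.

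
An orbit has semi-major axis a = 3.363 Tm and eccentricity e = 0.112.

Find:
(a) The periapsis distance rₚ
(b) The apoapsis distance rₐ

Convert to SI: a = 3.363 Tm = 3.363e+12 m.
(a) rₚ = a(1 − e) = 3.363e+12 · (1 − 0.112) = 3.363e+12 · 0.888 ≈ 2.986e+12 m = 2.986 Tm.
(b) rₐ = a(1 + e) = 3.363e+12 · (1 + 0.112) = 3.363e+12 · 1.112 ≈ 3.74e+12 m = 3.74 Tm.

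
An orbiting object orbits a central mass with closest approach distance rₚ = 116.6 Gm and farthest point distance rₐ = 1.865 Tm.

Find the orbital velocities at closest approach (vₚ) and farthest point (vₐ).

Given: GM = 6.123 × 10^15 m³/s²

Convert to SI: rₚ = 116.6 Gm = 1.166e+11 m; rₐ = 1.865 Tm = 1.865e+12 m.
Use the vis-viva equation v² = GM(2/r − 1/a) with a = (rₚ + rₐ)/2 = (1.166e+11 + 1.865e+12)/2 = 9.908e+11 m.
vₚ = √(GM · (2/rₚ − 1/a)) = √(6.123e+15 · (2/1.166e+11 − 1/9.908e+11)) m/s ≈ 314.4 m/s = 314.4 m/s.
vₐ = √(GM · (2/rₐ − 1/a)) = √(6.123e+15 · (2/1.865e+12 − 1/9.908e+11)) m/s ≈ 19.66 m/s = 19.66 m/s.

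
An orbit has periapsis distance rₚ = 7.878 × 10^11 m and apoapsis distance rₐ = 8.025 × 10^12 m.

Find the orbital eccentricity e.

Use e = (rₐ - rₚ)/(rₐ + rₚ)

e = (rₐ − rₚ) / (rₐ + rₚ).
e = (8.025e+12 − 7.878e+11) / (8.025e+12 + 7.878e+11) = 7.2372e+12 / 8.8128e+12 ≈ 0.8212.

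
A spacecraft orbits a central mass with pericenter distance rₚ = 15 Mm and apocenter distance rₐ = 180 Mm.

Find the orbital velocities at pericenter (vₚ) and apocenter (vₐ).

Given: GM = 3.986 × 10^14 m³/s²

Convert to SI: rₚ = 15 Mm = 1.5e+07 m; rₐ = 180 Mm = 1.8e+08 m.
Use the vis-viva equation v² = GM(2/r − 1/a) with a = (rₚ + rₐ)/2 = (1.5e+07 + 1.8e+08)/2 = 9.75e+07 m.
vₚ = √(GM · (2/rₚ − 1/a)) = √(3.986e+14 · (2/1.5e+07 − 1/9.75e+07)) m/s ≈ 7004 m/s = 7.004 km/s.
vₐ = √(GM · (2/rₐ − 1/a)) = √(3.986e+14 · (2/1.8e+08 − 1/9.75e+07)) m/s ≈ 583.7 m/s = 583.7 m/s.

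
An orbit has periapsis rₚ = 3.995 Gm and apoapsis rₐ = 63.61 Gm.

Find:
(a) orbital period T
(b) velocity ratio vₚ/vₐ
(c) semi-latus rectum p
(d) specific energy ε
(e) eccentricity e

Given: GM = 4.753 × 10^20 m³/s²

Convert to SI: rₚ = 3.995 Gm = 3.995e+09 m; rₐ = 63.61 Gm = 6.361e+10 m.
(a) With a = (rₚ + rₐ)/2 = 3.38025e+10 m, T = 2π √(a³/GM) = 2π √((3.38025e+10)³/4.753e+20) s ≈ 1.791e+06 s
(b) Conservation of angular momentum (rₚvₚ = rₐvₐ) gives vₚ/vₐ = rₐ/rₚ = 6.361e+10/3.995e+09 ≈ 15.92
(c) From a = (rₚ + rₐ)/2 = 3.38025e+10 m and e = (rₐ − rₚ)/(rₐ + rₚ) = 0.881813, p = a(1 − e²) = 3.38025e+10 · (1 − (0.881813)²) ≈ 7.518e+09 m
(d) With a = (rₚ + rₐ)/2 = 3.38025e+10 m, ε = −GM/(2a) = −4.753e+20/(2 · 3.38025e+10) J/kg ≈ -7.031e+09 J/kg
(e) e = (rₐ − rₚ)/(rₐ + rₚ) = (6.361e+10 − 3.995e+09)/(6.361e+10 + 3.995e+09) ≈ 0.8818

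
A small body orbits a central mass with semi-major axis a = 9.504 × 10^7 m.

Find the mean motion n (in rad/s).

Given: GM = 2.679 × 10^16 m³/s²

n = √(GM / a³).
n = √(2.679e+16 / (9.504e+07)³) rad/s ≈ 0.0001767 rad/s.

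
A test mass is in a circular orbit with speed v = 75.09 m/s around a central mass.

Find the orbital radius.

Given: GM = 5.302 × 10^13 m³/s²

For a circular orbit, v² = GM / r, so r = GM / v².
r = 5.302e+13 / (75.09)² m ≈ 9.403e+09 m = 9.403 Gm.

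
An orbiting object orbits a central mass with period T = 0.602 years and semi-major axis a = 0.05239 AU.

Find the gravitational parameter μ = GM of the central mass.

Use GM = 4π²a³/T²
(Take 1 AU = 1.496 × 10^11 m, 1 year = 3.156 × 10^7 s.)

Convert to SI: T = 0.602 years = 1.89991e+07 s; a = 0.05239 AU = 7.83754e+09 m.
GM = 4π² · a³ / T².
GM = 4π² · (7.83754e+09)³ / (1.89991e+07)² m³/s² ≈ 5.265e+16 m³/s² = 5.265 × 10^16 m³/s².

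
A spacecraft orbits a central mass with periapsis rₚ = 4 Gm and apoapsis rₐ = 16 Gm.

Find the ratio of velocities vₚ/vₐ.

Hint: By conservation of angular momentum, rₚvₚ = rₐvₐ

Convert to SI: rₚ = 4 Gm = 4e+09 m; rₐ = 16 Gm = 1.6e+10 m.
Conservation of angular momentum gives rₚvₚ = rₐvₐ, so vₚ/vₐ = rₐ/rₚ.
vₚ/vₐ = 1.6e+10 / 4e+09 ≈ 4.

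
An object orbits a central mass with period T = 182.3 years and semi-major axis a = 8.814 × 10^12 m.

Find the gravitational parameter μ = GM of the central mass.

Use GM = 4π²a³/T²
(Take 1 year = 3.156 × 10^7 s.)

Convert to SI: T = 182.3 years = 5.75339e+09 s.
GM = 4π² · a³ / T².
GM = 4π² · (8.814e+12)³ / (5.75339e+09)² m³/s² ≈ 8.166e+20 m³/s² = 8.166 × 10^20 m³/s².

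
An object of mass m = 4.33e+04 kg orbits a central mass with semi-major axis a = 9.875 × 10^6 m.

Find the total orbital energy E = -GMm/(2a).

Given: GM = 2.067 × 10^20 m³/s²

E = −GMm / (2a).
E = −2.067e+20 · 4.33e+04 / (2 · 9.875e+06) J ≈ -4.532e+17 J = -453.2 PJ.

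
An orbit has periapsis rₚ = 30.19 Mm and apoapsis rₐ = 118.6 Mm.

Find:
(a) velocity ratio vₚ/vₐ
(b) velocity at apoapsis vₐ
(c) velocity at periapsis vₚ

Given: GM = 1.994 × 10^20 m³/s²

Convert to SI: rₚ = 30.19 Mm = 3.019e+07 m; rₐ = 118.6 Mm = 1.186e+08 m.
(a) Conservation of angular momentum (rₚvₚ = rₐvₐ) gives vₚ/vₐ = rₐ/rₚ = 1.186e+08/3.019e+07 ≈ 3.928
(b) With a = (rₚ + rₐ)/2 = 7.4395e+07 m, vₐ = √(GM (2/rₐ − 1/a)) = √(1.994e+20 · (2/1.186e+08 − 1/7.4395e+07)) m/s ≈ 8.26e+05 m/s
(c) With a = (rₚ + rₐ)/2 = 7.4395e+07 m, vₚ = √(GM (2/rₚ − 1/a)) = √(1.994e+20 · (2/3.019e+07 − 1/7.4395e+07)) m/s ≈ 3.245e+06 m/s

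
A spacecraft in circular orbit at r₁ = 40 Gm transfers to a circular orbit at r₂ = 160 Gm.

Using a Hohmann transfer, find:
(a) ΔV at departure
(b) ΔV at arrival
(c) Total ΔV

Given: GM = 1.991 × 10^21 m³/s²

Convert to SI: r₁ = 40 Gm = 4e+10 m; r₂ = 160 Gm = 1.6e+11 m.
Transfer semi-major axis: a_t = (r₁ + r₂)/2 = (4e+10 + 1.6e+11)/2 = 1e+11 m.
Circular speeds: v₁ = √(GM/r₁) = 223103 m/s, v₂ = √(GM/r₂) = 111552 m/s.
Transfer speeds (vis-viva v² = GM(2/r − 1/a_t)): v₁ᵗ = 282206 m/s, v₂ᵗ = 70551.4 m/s.
(a) ΔV₁ = |v₁ᵗ − v₁| ≈ 5.91e+04 m/s = 59.1 km/s.
(b) ΔV₂ = |v₂ − v₂ᵗ| ≈ 4.1e+04 m/s = 41 km/s.
(c) ΔV_total = ΔV₁ + ΔV₂ ≈ 1.001e+05 m/s = 100.1 km/s.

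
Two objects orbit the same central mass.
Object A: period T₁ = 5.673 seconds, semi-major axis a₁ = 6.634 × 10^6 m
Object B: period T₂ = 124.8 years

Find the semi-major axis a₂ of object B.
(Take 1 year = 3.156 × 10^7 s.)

Convert to SI: T₂ = 124.8 years = 3.93869e+09 s.
Kepler's third law: (T₁/T₂)² = (a₁/a₂)³ ⇒ a₂ = a₁ · (T₂/T₁)^(2/3).
T₂/T₁ = 3.93869e+09 / 5.673 = 6.94287e+08.
a₂ = 6.634e+06 · (6.94287e+08)^(2/3) m ≈ 5.202e+12 m = 5.202 × 10^12 m.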